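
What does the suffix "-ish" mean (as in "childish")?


Suffix: -ish
Example: childish = child + -ish
Meaning = somewhat / having the qualities of


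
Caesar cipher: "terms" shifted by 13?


Word: "terms"
Shift: 13
Each letter → (letter + shift) mod 26:
  't' (19) + 13 = 6 → 'g'
  'e' (4) + 13 = 17 → 'r'
  'r' (17) + 13 = 4 → 'e'
  'm' (12) + 13 = 25 → 'z'
  's' (18) + 13 = 5 → 'f'
Result = "grezf"


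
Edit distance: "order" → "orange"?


Word 1: "order" (length 5)
Word 2: "orange" (length 6)
One optimal edit sequence (insert/delete/substitute each cost 1):
  1. keep 'o'
  2. keep 'r'
  3. insert 'a'  (+1)
  4. substitute 'd' -> 'n'  (+1)
  5. substitute 'e' -> 'g'  (+1)
  6. substitute 'r' -> 'e'  (+1)
Total edit operations: 4
Edit distance = 4


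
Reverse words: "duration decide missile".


Original: "duration decide missile"
Words (1..n): duration | decide | missile
Reversed (n..1): missile | decide | duration
Result = "missile decide duration"


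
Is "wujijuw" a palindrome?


Word: "wujijuw"
Reversed: "wujijuw"
Forward == Backward? wujijuw == wujijuw
Palindrome = Yes


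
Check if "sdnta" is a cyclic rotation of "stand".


Word: "stand", Candidate: "sdnta"
Method: check if candidate is substring of word+word
"standstand" contains "sdnta"? No
Is rotation = No


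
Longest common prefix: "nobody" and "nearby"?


Word 1: "nobody"
Word 2: "nearby"
Comparing from start:
  Pos 0: 'n' == 'n'
  Pos 1: 'o' != 'e' (stop)
LCP = "n" (length 1)


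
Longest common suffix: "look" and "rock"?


Word 1: "look"
Word 2: "rock"
Comparing from end:
  Pos -1: 'k' == 'k'
  Pos -2: 'o' != 'c' (stop)
LCS = "k" (length 1)


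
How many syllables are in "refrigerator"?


Word: "refrigerator"
Syllable breakdown: re | frig | er | a | tor
Counting: 5 parts
= 5 syllables


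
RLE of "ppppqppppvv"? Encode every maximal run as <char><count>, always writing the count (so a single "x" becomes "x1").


String: "ppppqppppvv"
Scanning for consecutive runs:
  'p' x 4
  'q' x 1
  'p' x 4
  'v' x 2
RLE = "p4q1p4v2"


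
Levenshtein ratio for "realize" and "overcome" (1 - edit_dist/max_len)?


Word 1: "realize" (length 7)
Word 2: "overcome" (length 8)
One optimal edit sequence:
  1. insert 'o'  (+1)
  2. substitute 'r' -> 'v'  (+1)
  3. keep 'e'
  4. substitute 'a' -> 'r'  (+1)
  5. substitute 'l' -> 'c'  (+1)
  6. substitute 'i' -> 'o'  (+1)
  7. substitute 'z' -> 'm'  (+1)
  8. keep 'e'
Edit distance = 6
Max length = max(7, 8) = 8
Similarity = 1 - 6/8
= 0.2500


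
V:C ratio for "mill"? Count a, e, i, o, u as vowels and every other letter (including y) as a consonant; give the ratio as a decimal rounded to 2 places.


Word: "mill"
Vowels (a,e,i,o,u): 1
Consonants: 3
Ratio = 1/3
= 0.33


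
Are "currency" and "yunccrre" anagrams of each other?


Word 1: "currency" → sorted: ccenrruy
Word 2: "yunccrre" → sorted: ccenrruy
Same letters? ccenrruy == ccenrruy
Anagram = Yes


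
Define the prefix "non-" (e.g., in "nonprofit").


Prefix: non-
As in: nonprofit -> non- + profit
Meaning = not


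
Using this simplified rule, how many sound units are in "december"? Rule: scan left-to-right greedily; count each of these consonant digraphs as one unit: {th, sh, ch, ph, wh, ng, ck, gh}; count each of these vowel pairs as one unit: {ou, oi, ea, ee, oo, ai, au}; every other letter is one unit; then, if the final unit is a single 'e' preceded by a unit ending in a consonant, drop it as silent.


Word: "december" (8 letters)
Left-to-right scan:
  1. 'd' (letter)
  2. 'e' (letter)
  3. 'c' (letter)
  4. 'e' (letter)
  5. 'm' (letter)
  6. 'b' (letter)
  7. 'e' (letter)
  8. 'r' (letter)
Units from scan: 8
Sound units = 8 units


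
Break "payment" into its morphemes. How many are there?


Word: "payment"
Morphemes: pay | -ment
Each morpheme carries meaning
= 2 morphemes


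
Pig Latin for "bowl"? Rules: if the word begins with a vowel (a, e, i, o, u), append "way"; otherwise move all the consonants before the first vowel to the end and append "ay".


Word: "bowl"
Starts with consonant(s) → move to end, add 'ay'
Consonant cluster: "b"
Pig Latin = "owlbay"


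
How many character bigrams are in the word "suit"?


Word: "suit" (length 4)
Number of 2-grams = length - 2 + 1 = 4 - 2 + 1
= 3


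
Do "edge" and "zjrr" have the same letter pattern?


Pattern of "edge": [0, 1, 2, 0]
Pattern of "zjrr": [0, 1, 2, 2]
Patterns do not match
Same pattern = No


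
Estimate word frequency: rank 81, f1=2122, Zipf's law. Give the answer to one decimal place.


Zipf's law: f(r) = f(1) / r
f(1) = 2122
f(81) = 2122 / 81
= 26.2 occurrences


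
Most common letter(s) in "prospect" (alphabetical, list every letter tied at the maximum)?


Word: "prospect"
Letter counts:
  'c': 1
  'e': 1
  'o': 1
  'p': 2
  'r': 1
  's': 1
  't': 1
Maximum count = 2
Most frequent = 'p' (2 times each)


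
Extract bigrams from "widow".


Word: "widow" (length 5)
Number of bigrams = 5 - 2 + 1 = 4
  Position 0: "wi"
  Position 1: "id"
  Position 2: "do"
  Position 3: "ow"
Bigrams = "wi", "id", "do", "ow"


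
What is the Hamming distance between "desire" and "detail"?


Comparing character by character (same length = 6):
  Pos 0: 'd' vs 'd' =
  Pos 1: 'e' vs 'e' =
  Pos 2: 's' vs 't' !=
  Pos 3: 'i' vs 'a' !=
  Pos 4: 'r' vs 'i' !=
  Pos 5: 'e' vs 'l' !=
Hamming distance = 4


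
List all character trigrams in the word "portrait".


Word: "portrait" (length 8)
Number of trigrams = 8 - 3 + 1 = 6
  Position 0: "por"
  Position 1: "ort"
  Position 2: "rtr"
  Position 3: "tra"
  Position 4: "rai"
  Position 5: "ait"
Trigrams = "por", "ort", "rtr", "tra", "rai", "ait"


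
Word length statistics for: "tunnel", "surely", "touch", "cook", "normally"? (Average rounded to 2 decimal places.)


Lengths: "tunnel"=6, "surely"=6, "touch"=5, "cook"=4, "normally"=8
Sum = 29, Count = 5
Average = 29/5 = 5.80
= avg=5.80, min=4, max=8


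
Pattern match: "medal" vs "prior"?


Pattern of "medal": [0, 1, 2, 3, 4]
Pattern of "prior": [0, 1, 2, 3, 1]
Patterns do not match
Same pattern = No


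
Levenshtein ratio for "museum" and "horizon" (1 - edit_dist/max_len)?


Word 1: "museum" (length 6)
Word 2: "horizon" (length 7)
One optimal edit sequence:
  1. insert 'h'  (+1)
  2. substitute 'm' -> 'o'  (+1)
  3. substitute 'u' -> 'r'  (+1)
  4. substitute 's' -> 'i'  (+1)
  5. substitute 'e' -> 'z'  (+1)
  6. substitute 'u' -> 'o'  (+1)
  7. substitute 'm' -> 'n'  (+1)
Edit distance = 7
Max length = max(6, 7) = 7
Similarity = 1 - 7/7
= 0.0000


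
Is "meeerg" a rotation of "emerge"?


Word: "emerge", Candidate: "meeerg"
Method: check if candidate is substring of word+word
"emergeemerge" contains "meeerg"? No
Is rotation = No


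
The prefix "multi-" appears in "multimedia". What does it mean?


Prefix: multi-
Example: multimedia = multi- + media
Meaning = many


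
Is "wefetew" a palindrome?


Word: "wefetew"
Reversed: "wetefew"
Forward == Backward? wefetew != wetefew
Palindrome = No


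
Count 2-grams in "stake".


Word: "stake" (length 5)
Number of 2-grams = length - 2 + 1 = 5 - 2 + 1
= 4


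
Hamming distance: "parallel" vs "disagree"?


Comparing character by character (same length = 8):
  Pos 0: 'p' vs 'd' !=
  Pos 1: 'a' vs 'i' !=
  Pos 2: 'r' vs 's' !=
  Pos 3: 'a' vs 'a' =
  Pos 4: 'l' vs 'g' !=
  Pos 5: 'l' vs 'r' !=
  Pos 6: 'e' vs 'e' =
  Pos 7: 'l' vs 'e' !=
Hamming distance = 6


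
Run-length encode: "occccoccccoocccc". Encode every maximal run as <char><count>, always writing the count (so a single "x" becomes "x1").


String: "occccoccccoocccc"
Scanning for consecutive runs:
  'o' x 1
  'c' x 4
  'o' x 1
  'c' x 4
  'o' x 2
  'c' x 4
RLE = "o1c4o1c4o2c4"


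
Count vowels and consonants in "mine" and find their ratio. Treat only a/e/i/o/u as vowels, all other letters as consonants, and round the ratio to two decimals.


Word: "mine"
Vowels (a,e,i,o,u): 2
Consonants: 2
Ratio = 2/2
= 1.00


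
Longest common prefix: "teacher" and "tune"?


Word 1: "teacher"
Word 2: "tune"
Comparing from start:
  Pos 0: 't' == 't'
  Pos 1: 'e' != 'u' (stop)
LCP = "t" (length 1)


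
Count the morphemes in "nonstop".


Word: "nonstop"
Morphemes: non- + stop
Each morpheme carries meaning
= 2 morphemes


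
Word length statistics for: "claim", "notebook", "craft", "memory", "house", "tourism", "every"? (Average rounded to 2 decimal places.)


Lengths: "claim"=5, "notebook"=8, "craft"=5, "memory"=6, "house"=5, "tourism"=7, "every"=5
Sum = 41, Count = 7
Average = 41/7 = 5.86
= avg=5.86, min=5, max=8


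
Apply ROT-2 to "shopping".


Word: "shopping"
Shift: 2
Each letter → (letter + shift) mod 26:
  's' (18) + 2 = 20 → 'u'
  'h' (7) + 2 = 9 → 'j'
  'o' (14) + 2 = 16 → 'q'
  'p' (15) + 2 = 17 → 'r'
  'p' (15) + 2 = 17 → 'r'
  'i' (8) + 2 = 10 → 'k'
  'n' (13) + 2 = 15 → 'p'
  'g' (6) + 2 = 8 → 'i'
Result = "ujqrrkpi"


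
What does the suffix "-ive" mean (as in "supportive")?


Suffix: -ive
Example: supportive (support + -ive)
Meaning = tending to


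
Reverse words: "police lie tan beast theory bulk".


Original: "police lie tan beast theory bulk"
Words (1..n): police | lie | tan | beast | theory | bulk
Reversed (n..1): bulk | theory | beast | tan | lie | police
Result = "bulk theory beast tan lie police"


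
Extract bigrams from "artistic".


Word: "artistic" (length 8)
Number of bigrams = 8 - 2 + 1 = 7
  Position 0: "ar"
  Position 1: "rt"
  Position 2: "ti"
  Position 3: "is"
  Position 4: "st"
  Position 5: "ti"
  Position 6: "ic"
Bigrams = "ar", "rt", "ti", "is", "st", "ti", "ic"


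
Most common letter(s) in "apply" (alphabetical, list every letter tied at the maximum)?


Word: "apply"
Letter counts:
  'a': 1
  'l': 1
  'p': 2
  'y': 1
Maximum count = 2
Most frequent = 'p' (2 times each)


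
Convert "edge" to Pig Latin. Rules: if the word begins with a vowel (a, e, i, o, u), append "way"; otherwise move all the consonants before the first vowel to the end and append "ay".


Word: "edge"
Starts with vowel → add 'way'
Pig Latin = "edgeway"


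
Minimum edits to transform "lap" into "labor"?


Word 1: "lap" (length 3)
Word 2: "labor" (length 5)
One optimal edit sequence (insert/delete/substitute each cost 1):
  1. keep 'l'
  2. keep 'a'
  3. insert 'b'  (+1)
  4. insert 'o'  (+1)
  5. substitute 'p' -> 'r'  (+1)
Total edit operations: 3
Edit distance = 3


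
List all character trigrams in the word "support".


Word: "support" (length 7)
Number of trigrams = 7 - 3 + 1 = 5
  Position 0: "sup"
  Position 1: "upp"
  Position 2: "ppo"
  Position 3: "por"
  Position 4: "ort"
Trigrams = "sup", "upp", "ppo", "por", "ort"


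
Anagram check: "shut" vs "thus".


Word 1: "shut" → sorted: hstu
Word 2: "thus" → sorted: hstu
Same letters? hstu == hstu
Anagram = Yes


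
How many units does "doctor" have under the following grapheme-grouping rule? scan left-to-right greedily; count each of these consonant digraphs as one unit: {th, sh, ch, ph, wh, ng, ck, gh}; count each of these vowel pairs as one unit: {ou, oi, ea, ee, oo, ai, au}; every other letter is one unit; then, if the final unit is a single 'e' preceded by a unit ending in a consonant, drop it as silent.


Word: "doctor" (6 letters)
Left-to-right scan:
  [1] 'd' (letter)
  [2] 'o' (letter)
  [3] 'c' (letter)
  [4] 't' (letter)
  [5] 'o' (letter)
  [6] 'r' (letter)
Units from scan: 6
Sound units = 6 units


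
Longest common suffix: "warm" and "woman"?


Word 1: "warm"
Word 2: "woman"
Comparing from end:
  Pos -1: 'm' != 'n' (stop)
LCS = "" (length 0)


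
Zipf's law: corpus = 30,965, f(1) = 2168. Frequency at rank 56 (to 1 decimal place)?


Zipf's law: f(r) = f(1) / r
f(1) = 2168
f(56) = 2168 / 56
= 38.7 occurrences


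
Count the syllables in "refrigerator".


Word: "refrigerator"
Syllable breakdown: re / frig / er / a / tor
Counting: 5 parts
= 5 syllables


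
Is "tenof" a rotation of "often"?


Word: "often", Candidate: "tenof"
Method: check if candidate is substring of word+word
"oftenoften" contains "tenof"? Yes
Is rotation = Yes


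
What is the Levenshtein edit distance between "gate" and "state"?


Word 1: "gate" (length 4)
Word 2: "state" (length 5)
One optimal edit sequence (insert/delete/substitute each cost 1):
  1. insert 's'  (+1)
  2. substitute 'g' -> 't'  (+1)
  3. keep 'a'
  4. keep 't'
  5. keep 'e'
Total edit operations: 2
Edit distance = 2


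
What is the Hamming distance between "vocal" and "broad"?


Comparing character by character (same length = 5):
  Pos 0: 'v' vs 'b' !=
  Pos 1: 'o' vs 'r' !=
  Pos 2: 'c' vs 'o' !=
  Pos 3: 'a' vs 'a' =
  Pos 4: 'l' vs 'd' !=
Hamming distance = 4


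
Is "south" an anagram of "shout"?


Word 1: "shout" → sorted: hostu
Word 2: "south" → sorted: hostu
Same letters? hostu == hostu
Anagram = Yes


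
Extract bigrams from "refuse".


Word: "refuse" (length 6)
Number of bigrams = 6 - 2 + 1 = 5
  Position 0: "re"
  Position 1: "ef"
  Position 2: "fu"
  Position 3: "us"
  Position 4: "se"
Bigrams = "re", "ef", "fu", "us", "se"


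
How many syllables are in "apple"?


Word: "apple"
Syllable breakdown: ap | ple
Counting: 2 parts
= 2 syllables


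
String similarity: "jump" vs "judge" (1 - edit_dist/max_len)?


Word 1: "jump" (length 4)
Word 2: "judge" (length 5)
One optimal edit sequence:
  1. keep 'j'
  2. keep 'u'
  3. insert 'd'  (+1)
  4. substitute 'm' -> 'g'  (+1)
  5. substitute 'p' -> 'e'  (+1)
Edit distance = 3
Max length = max(4, 5) = 5
Similarity = 1 - 3/5
= 0.4000


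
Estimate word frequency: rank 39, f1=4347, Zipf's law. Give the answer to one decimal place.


Zipf's law: f(r) = f(1) / r
f(1) = 4347
f(39) = 4347 / 39
= 111.5 occurrences


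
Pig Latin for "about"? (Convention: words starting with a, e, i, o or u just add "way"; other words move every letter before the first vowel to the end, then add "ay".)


Word: "about"
Starts with vowel → add 'way'
Pig Latin = "aboutway"


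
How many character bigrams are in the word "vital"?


Word: "vital" (length 5)
Number of 2-grams = length - 2 + 1 = 5 - 2 + 1
= 4


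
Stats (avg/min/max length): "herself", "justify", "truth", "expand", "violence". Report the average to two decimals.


Lengths: "herself"=7, "justify"=7, "truth"=5, "expand"=6, "violence"=8
Sum = 33, Count = 5
Average = 33/5 = 6.60
= avg=6.60, min=5, max=8


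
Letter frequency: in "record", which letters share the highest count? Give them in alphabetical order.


Word: "record"
Letter counts:
  'c': 1
  'd': 1
  'e': 1
  'o': 1
  'r': 2
Maximum count = 2
Most frequent = 'r' (2 times each)


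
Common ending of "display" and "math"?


Word 1: "display"
Word 2: "math"
Comparing from end:
  Pos -1: 'y' != 'h' (stop)
LCS = "" (length 0)


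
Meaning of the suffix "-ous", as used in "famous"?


Suffix: -ous
Example: famous (fame + -ous, with a spelling change)
Meaning = having quality of


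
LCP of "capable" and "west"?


Word 1: "capable"
Word 2: "west"
Comparing from start:
  Pos 0: 'c' != 'w' (stop)
LCP = "" (length 0)


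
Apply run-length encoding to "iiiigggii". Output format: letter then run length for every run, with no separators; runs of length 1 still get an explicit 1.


String: "iiiigggii"
Scanning for consecutive runs:
  'i' x 4
  'g' x 3
  'i' x 2
RLE = "i4g3i2"


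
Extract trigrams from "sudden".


Word: "sudden" (length 6)
Number of trigrams = 6 - 3 + 1 = 4
  Position 0: "sud"
  Position 1: "udd"
  Position 2: "dde"
  Position 3: "den"
Trigrams = "sud", "udd", "dde", "den"


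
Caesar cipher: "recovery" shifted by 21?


Word: "recovery"
Shift: 21
Each letter → (letter + shift) mod 26:
  'r' (17) + 21 = 12 → 'm'
  'e' (4) + 21 = 25 → 'z'
  'c' (2) + 21 = 23 → 'x'
  'o' (14) + 21 = 9 → 'j'
  'v' (21) + 21 = 16 → 'q'
  'e' (4) + 21 = 25 → 'z'
  'r' (17) + 21 = 12 → 'm'
  'y' (24) + 21 = 19 → 't'
Result = "mzxjqzmt"


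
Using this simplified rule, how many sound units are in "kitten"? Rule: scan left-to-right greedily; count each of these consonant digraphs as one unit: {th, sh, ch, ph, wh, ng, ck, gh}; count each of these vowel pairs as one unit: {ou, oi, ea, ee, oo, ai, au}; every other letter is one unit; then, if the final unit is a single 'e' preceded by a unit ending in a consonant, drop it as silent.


Word: "kitten" (6 letters)
Left-to-right scan:
  (1) 'k' (letter)
  (2) 'i' (letter)
  (3) 't' (letter)
  (4) 't' (letter)
  (5) 'e' (letter)
  (6) 'n' (letter)
Units from scan: 6
Sound units = 6 units


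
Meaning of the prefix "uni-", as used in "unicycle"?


Prefix: uni-
Example: unicycle (uni- + cycle)
Meaning = one


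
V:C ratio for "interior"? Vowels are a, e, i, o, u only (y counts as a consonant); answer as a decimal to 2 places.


Word: "interior"
Vowels (a,e,i,o,u): 4
Consonants: 4
Ratio = 4/4
= 1.00


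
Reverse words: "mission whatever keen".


Original: "mission whatever keen"
Words (1..n): mission | whatever | keen
Reversed (n..1): keen | whatever | mission
Result = "keen whatever mission"


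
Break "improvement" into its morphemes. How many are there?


Word: "improvement"
Morphemes: improve + -ment
Each morpheme carries meaning
= 2 morphemes


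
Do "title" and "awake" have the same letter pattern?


Pattern of "title": [0, 1, 0, 2, 3]
Pattern of "awake": [0, 1, 0, 2, 3]
Patterns match
Same pattern = Yes


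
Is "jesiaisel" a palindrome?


Word: "jesiaisel"
Reversed: "lesiaisej"
Forward == Backward? jesiaisel != lesiaisej
Palindrome = No


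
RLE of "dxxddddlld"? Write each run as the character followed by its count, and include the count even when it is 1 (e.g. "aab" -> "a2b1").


String: "dxxddddlld"
Scanning for consecutive runs:
  'd' x 1
  'x' x 2
  'd' x 4
  'l' x 2
  'd' x 1
RLE = "d1x2d4l2d1"


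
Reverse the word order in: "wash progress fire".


Original: "wash progress fire"
Words (1..n): wash | progress | fire
Reversed (n..1): fire | progress | wash
Result = "fire progress wash"


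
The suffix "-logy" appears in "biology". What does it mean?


Suffix: -logy
Example: biology (bio- + -logy)
Meaning = study of


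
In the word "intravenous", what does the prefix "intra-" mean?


Prefix: intra-
Example: intravenous = intra- + venous
Meaning = within


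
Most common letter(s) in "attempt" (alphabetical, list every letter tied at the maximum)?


Word: "attempt"
Letter counts:
  'a': 1
  'e': 1
  'm': 1
  'p': 1
  't': 3
Maximum count = 3
Most frequent = 't' (3 times each)


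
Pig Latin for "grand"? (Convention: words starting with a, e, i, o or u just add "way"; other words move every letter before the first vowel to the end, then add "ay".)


Word: "grand"
Starts with consonant(s) → move to end, add 'ay'
Consonant cluster: "gr"
Pig Latin = "andgray"


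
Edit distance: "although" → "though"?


Word 1: "although" (length 8)
Word 2: "though" (length 6)
One optimal edit sequence (insert/delete/substitute each cost 1):
  1. delete 'a'  (+1)
  2. delete 'l'  (+1)
  3. keep 't'
  4. keep 'h'
  5. keep 'o'
  6. keep 'u'
  7. keep 'g'
  8. keep 'h'
Total edit operations: 2
Edit distance = 2


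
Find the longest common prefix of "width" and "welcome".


Word 1: "width"
Word 2: "welcome"
Comparing from start:
  Pos 0: 'w' == 'w'
  Pos 1: 'i' != 'e' (stop)
LCP = "w" (length 1)


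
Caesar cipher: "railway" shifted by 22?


Word: "railway"
Shift: 22
Each letter → (letter + shift) mod 26:
  'r' (17) + 22 = 13 → 'n'
  'a' (0) + 22 = 22 → 'w'
  'i' (8) + 22 = 4 → 'e'
  'l' (11) + 22 = 7 → 'h'
  'w' (22) + 22 = 18 → 's'
  'a' (0) + 22 = 22 → 'w'
  'y' (24) + 22 = 20 → 'u'
Result = "nwehswu"


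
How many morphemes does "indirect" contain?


Word: "indirect"
Morphemes: in- | direct
Each morpheme carries meaning
= 2 morphemes


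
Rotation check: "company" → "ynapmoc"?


Word: "company", Candidate: "ynapmoc"
Method: check if candidate is substring of word+word
"companycompany" contains "ynapmoc"? No
Is rotation = No


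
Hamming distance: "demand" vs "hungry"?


Comparing character by character (same length = 6):
  Pos 0: 'd' vs 'h' !=
  Pos 1: 'e' vs 'u' !=
  Pos 2: 'm' vs 'n' !=
  Pos 3: 'a' vs 'g' !=
  Pos 4: 'n' vs 'r' !=
  Pos 5: 'd' vs 'y' !=
Hamming distance = 6


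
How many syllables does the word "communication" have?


Word: "communication"
Syllable breakdown: com · mu · ni · ca · tion
Counting: 5 parts
= 5 syllables


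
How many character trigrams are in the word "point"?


Word: "point" (length 5)
Number of 3-grams = length - 3 + 1 = 5 - 3 + 1
= 3


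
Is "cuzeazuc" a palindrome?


Word: "cuzeazuc"
Reversed: "cuzaezuc"
Forward == Backward? cuzeazuc != cuzaezuc
Palindrome = No


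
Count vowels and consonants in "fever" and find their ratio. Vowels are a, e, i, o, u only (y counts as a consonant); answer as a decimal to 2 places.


Word: "fever"
Vowels (a,e,i,o,u): 2
Consonants: 3
Ratio = 2/3
= 0.67


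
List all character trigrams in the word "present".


Word: "present" (length 7)
Number of trigrams = 7 - 3 + 1 = 5
  Position 0: "pre"
  Position 1: "res"
  Position 2: "ese"
  Position 3: "sen"
  Position 4: "ent"
Trigrams = "pre", "res", "ese", "sen", "ent"


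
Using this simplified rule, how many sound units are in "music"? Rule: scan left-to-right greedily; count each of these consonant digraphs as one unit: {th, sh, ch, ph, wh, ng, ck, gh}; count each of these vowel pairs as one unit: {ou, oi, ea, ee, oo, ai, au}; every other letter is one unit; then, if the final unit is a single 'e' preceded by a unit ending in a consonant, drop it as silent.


Word: "music" (5 letters)
Left-to-right scan:
  1. 'm' (letter)
  2. 'u' (letter)
  3. 's' (letter)
  4. 'i' (letter)
  5. 'c' (letter)
Units from scan: 5
Sound units = 5 units


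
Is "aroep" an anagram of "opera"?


Word 1: "opera" → sorted: aeopr
Word 2: "aroep" → sorted: aeopr
Same letters? aeopr == aeopr
Anagram = Yes


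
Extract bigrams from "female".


Word: "female" (length 6)
Number of bigrams = 6 - 2 + 1 = 5
  Position 0: "fe"
  Position 1: "em"
  Position 2: "ma"
  Position 3: "al"
  Position 4: "le"
Bigrams = "fe", "em", "ma", "al", "le"


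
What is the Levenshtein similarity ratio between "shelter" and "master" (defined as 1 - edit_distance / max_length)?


Word 1: "shelter" (length 7)
Word 2: "master" (length 6)
One optimal edit sequence:
  1. delete 's'  (+1)
  2. substitute 'h' -> 'm'  (+1)
  3. substitute 'e' -> 'a'  (+1)
  4. substitute 'l' -> 's'  (+1)
  5. keep 't'
  6. keep 'e'
  7. keep 'r'
Edit distance = 4
Max length = max(7, 6) = 7
Similarity = 1 - 4/7
= 0.4286


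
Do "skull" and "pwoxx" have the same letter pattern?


Pattern of "skull": [0, 1, 2, 3, 3]
Pattern of "pwoxx": [0, 1, 2, 3, 3]
Patterns match
Same pattern = Yes


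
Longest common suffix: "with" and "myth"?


Word 1: "with"
Word 2: "myth"
Comparing from end:
  Pos -1: 'h' == 'h'
  Pos -2: 't' == 't'
  Pos -3: 'i' != 'y' (stop)
LCS = "th" (length 2)


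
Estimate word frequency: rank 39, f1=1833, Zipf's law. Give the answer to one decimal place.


Zipf's law: f(r) = f(1) / r
f(1) = 1833
f(39) = 1833 / 39
= 47.0 occurrences


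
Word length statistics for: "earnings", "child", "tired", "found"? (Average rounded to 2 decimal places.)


Lengths: "earnings"=8, "child"=5, "tired"=5, "found"=5
Sum = 23, Count = 4
Average = 23/4 = 5.75
= avg=5.75, min=5, max=8


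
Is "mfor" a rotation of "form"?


Word: "form", Candidate: "mfor"
Method: check if candidate is substring of word+word
"formform" contains "mfor"? Yes
Is rotation = Yes


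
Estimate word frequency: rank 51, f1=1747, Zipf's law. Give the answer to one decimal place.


Zipf's law: f(r) = f(1) / r
f(1) = 1747
f(51) = 1747 / 51
= 34.3 occurrences


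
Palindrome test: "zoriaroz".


Word: "zoriaroz"
Reversed: "zorairoz"
Forward == Backward? zoriaroz != zorairoz
Palindrome = No


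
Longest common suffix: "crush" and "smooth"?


Word 1: "crush"
Word 2: "smooth"
Comparing from end:
  Pos -1: 'h' == 'h'
  Pos -2: 's' != 't' (stop)
LCS = "h" (length 1)


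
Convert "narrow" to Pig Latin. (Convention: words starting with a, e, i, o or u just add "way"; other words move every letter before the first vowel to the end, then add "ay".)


Word: "narrow"
Starts with consonant(s) → move to end, add 'ay'
Consonant cluster: "n"
Pig Latin = "arrownay"


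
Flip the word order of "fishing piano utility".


Original: "fishing piano utility"
Words (1..n): fishing | piano | utility
Reversed (n..1): utility | piano | fishing
Result = "utility piano fishing"


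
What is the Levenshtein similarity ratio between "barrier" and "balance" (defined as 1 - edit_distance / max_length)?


Word 1: "barrier" (length 7)
Word 2: "balance" (length 7)
One optimal edit sequence:
  1. keep 'b'
  2. keep 'a'
  3. substitute 'r' -> 'l'  (+1)
  4. substitute 'r' -> 'a'  (+1)
  5. substitute 'i' -> 'n'  (+1)
  6. substitute 'e' -> 'c'  (+1)
  7. substitute 'r' -> 'e'  (+1)
Edit distance = 5
Max length = max(7, 7) = 7
Similarity = 1 - 5/7
= 0.2857


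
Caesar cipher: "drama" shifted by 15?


Word: "drama"
Shift: 15
Each letter → (letter + shift) mod 26:
  'd' (3) + 15 = 18 → 's'
  'r' (17) + 15 = 6 → 'g'
  'a' (0) + 15 = 15 → 'p'
  'm' (12) + 15 = 1 → 'b'
  'a' (0) + 15 = 15 → 'p'
Result = "sgpbp"


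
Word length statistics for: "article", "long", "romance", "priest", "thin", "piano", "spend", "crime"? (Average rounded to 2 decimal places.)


Lengths: "article"=7, "long"=4, "romance"=7, "priest"=6, "thin"=4, "piano"=5, "spend"=5, "crime"=5
Sum = 43, Count = 8
Average = 43/8 = 5.38
= avg=5.38, min=4, max=7


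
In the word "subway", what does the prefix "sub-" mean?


Prefix: sub-
As in: subway -> sub- + way
Meaning = under / below


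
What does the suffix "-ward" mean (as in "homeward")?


Suffix: -ward
Example: homeward = home + -ward
Meaning = in the direction of


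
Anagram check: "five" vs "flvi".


Word 1: "five" → sorted: efiv
Word 2: "flvi" → sorted: filv
Same letters? efiv != filv
Anagram = No


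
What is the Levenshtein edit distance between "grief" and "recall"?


Word 1: "grief" (length 5)
Word 2: "recall" (length 6)
One optimal edit sequence (insert/delete/substitute each cost 1):
  1. insert 'r'  (+1)
  2. substitute 'g' -> 'e'  (+1)
  3. substitute 'r' -> 'c'  (+1)
  4. substitute 'i' -> 'a'  (+1)
  5. substitute 'e' -> 'l'  (+1)
  6. substitute 'f' -> 'l'  (+1)
Total edit operations: 6
Edit distance = 6


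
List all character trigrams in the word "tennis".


Word: "tennis" (length 6)
Number of trigrams = 6 - 3 + 1 = 4
  Position 0: "ten"
  Position 1: "enn"
  Position 2: "nni"
  Position 3: "nis"
Trigrams = "ten", "enn", "nni", "nis"


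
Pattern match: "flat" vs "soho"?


Pattern of "flat": [0, 1, 2, 3]
Pattern of "soho": [0, 1, 2, 1]
Patterns do not match
Same pattern = No


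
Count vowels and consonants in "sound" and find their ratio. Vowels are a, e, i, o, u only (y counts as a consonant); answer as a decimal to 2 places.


Word: "sound"
Vowels (a,e,i,o,u): 2
Consonants: 3
Ratio = 2/3
= 0.67


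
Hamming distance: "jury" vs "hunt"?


Comparing character by character (same length = 4):
  Pos 0: 'j' vs 'h' !=
  Pos 1: 'u' vs 'u' =
  Pos 2: 'r' vs 'n' !=
  Pos 3: 'y' vs 't' !=
Hamming distance = 3


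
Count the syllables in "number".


Word: "number"
Syllable breakdown: num-ber
Counting: 2 parts
= 2 syllables


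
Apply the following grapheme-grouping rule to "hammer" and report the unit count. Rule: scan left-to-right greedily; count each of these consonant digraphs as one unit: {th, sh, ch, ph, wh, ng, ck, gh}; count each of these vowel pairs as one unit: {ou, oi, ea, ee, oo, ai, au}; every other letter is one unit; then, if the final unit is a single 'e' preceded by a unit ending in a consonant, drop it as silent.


Word: "hammer" (6 letters)
Left-to-right scan:
  1. 'h' (letter)
  2. 'a' (letter)
  3. 'm' (letter)
  4. 'm' (letter)
  5. 'e' (letter)
  6. 'r' (letter)
Units from scan: 6
Sound units = 6 units


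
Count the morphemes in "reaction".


Word: "reaction"
Morphemes: re- / act / -ion
Each morpheme carries meaning
= 3 morphemes


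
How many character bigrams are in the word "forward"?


Word: "forward" (length 7)
Number of 2-grams = length - 2 + 1 = 7 - 2 + 1
= 6


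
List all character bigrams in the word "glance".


Word: "glance" (length 6)
Number of bigrams = 6 - 2 + 1 = 5
  Position 0: "gl"
  Position 1: "la"
  Position 2: "an"
  Position 3: "nc"
  Position 4: "ce"
Bigrams = "gl", "la", "an", "nc", "ce"


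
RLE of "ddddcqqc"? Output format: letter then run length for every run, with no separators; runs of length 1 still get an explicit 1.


String: "ddddcqqc"
Scanning for consecutive runs:
  'd' x 4
  'c' x 1
  'q' x 2
  'c' x 1
RLE = "d4c1q2c1"


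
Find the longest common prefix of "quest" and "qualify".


Word 1: "quest"
Word 2: "qualify"
Comparing from start:
  Pos 0: 'q' == 'q'
  Pos 1: 'u' == 'u'
  Pos 2: 'e' != 'a' (stop)
LCP = "qu" (length 2)


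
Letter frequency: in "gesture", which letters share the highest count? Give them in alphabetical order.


Word: "gesture"
Letter counts:
  'e': 2
  'g': 1
  'r': 1
  's': 1
  't': 1
  'u': 1
Maximum count = 2
Most frequent = 'e' (2 times each)


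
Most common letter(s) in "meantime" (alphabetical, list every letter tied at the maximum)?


Word: "meantime"
Letter counts:
  'a': 1
  'e': 2
  'i': 1
  'm': 2
  'n': 1
  't': 1
Maximum count = 2
Most frequent = 'e', 'm' (2 times each)


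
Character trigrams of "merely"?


Word: "merely" (length 6)
Number of trigrams = 6 - 3 + 1 = 4
  Position 0: "mer"
  Position 1: "ere"
  Position 2: "rel"
  Position 3: "ely"
Trigrams = "mer", "ere", "rel", "ely"


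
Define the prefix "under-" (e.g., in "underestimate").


Prefix: under-
Example: underestimate (under- + estimate)
Meaning = insufficient


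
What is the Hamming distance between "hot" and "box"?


Comparing character by character (same length = 3):
  Pos 0: 'h' vs 'b' !=
  Pos 1: 'o' vs 'o' =
  Pos 2: 't' vs 'x' !=
Hamming distance = 2


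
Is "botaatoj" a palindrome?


Word: "botaatoj"
Reversed: "jotaatob"
Forward == Backward? botaatoj != jotaatob
Palindrome = No


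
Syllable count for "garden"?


Word: "garden"
Syllable breakdown: gar-den
Counting: 2 parts
= 2 syllables


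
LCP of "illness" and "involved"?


Word 1: "illness"
Word 2: "involved"
Comparing from start:
  Pos 0: 'i' == 'i'
  Pos 1: 'l' != 'n' (stop)
LCP = "i" (length 1)


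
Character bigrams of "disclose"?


Word: "disclose" (length 8)
Number of bigrams = 8 - 2 + 1 = 7
  Position 0: "di"
  Position 1: "is"
  Position 2: "sc"
  Position 3: "cl"
  Position 4: "lo"
  Position 5: "os"
  Position 6: "se"
Bigrams = "di", "is", "sc", "cl", "lo", "os", "se"


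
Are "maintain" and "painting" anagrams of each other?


Word 1: "maintain" → sorted: aaiimnnt
Word 2: "painting" → sorted: agiinnpt
Same letters? aaiimnnt != agiinnpt
Anagram = No


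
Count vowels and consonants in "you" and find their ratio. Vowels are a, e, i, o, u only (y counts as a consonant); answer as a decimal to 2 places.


Word: "you"
Vowels (a,e,i,o,u): 2
Consonants: 1
Ratio = 2/1
= 2.00


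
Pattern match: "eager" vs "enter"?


Pattern of "eager": [0, 1, 2, 0, 3]
Pattern of "enter": [0, 1, 2, 0, 3]
Patterns match
Same pattern = Yes


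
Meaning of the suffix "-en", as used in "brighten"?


Suffix: -en
As in: brighten -> bright + -en
Meaning = to make / become


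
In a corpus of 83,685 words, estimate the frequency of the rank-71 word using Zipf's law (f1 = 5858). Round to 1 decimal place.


Zipf's law: f(r) = f(1) / r
f(1) = 5858
f(71) = 5858 / 71
= 82.5 occurrences


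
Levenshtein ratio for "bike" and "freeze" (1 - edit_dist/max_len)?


Word 1: "bike" (length 4)
Word 2: "freeze" (length 6)
One optimal edit sequence:
  1. insert 'f'  (+1)
  2. insert 'r'  (+1)
  3. substitute 'b' -> 'e'  (+1)
  4. substitute 'i' -> 'e'  (+1)
  5. substitute 'k' -> 'z'  (+1)
  6. keep 'e'
Edit distance = 5
Max length = max(4, 6) = 6
Similarity = 1 - 5/6
= 0.1667


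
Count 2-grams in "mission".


Word: "mission" (length 7)
Number of 2-grams = length - 2 + 1 = 7 - 2 + 1
= 6


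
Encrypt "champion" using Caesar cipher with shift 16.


Word: "champion"
Shift: 16
Each letter → (letter + shift) mod 26:
  'c' (2) + 16 = 18 → 's'
  'h' (7) + 16 = 23 → 'x'
  'a' (0) + 16 = 16 → 'q'
  'm' (12) + 16 = 2 → 'c'
  'p' (15) + 16 = 5 → 'f'
  'i' (8) + 16 = 24 → 'y'
  'o' (14) + 16 = 4 → 'e'
  'n' (13) + 16 = 3 → 'd'
Result = "sxqcfyed"


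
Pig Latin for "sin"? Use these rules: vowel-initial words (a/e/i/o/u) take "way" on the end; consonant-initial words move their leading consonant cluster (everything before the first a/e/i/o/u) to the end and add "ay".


Word: "sin"
Starts with consonant(s) → move to end, add 'ay'
Consonant cluster: "s"
Pig Latin = "insay"


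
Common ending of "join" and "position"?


Word 1: "join"
Word 2: "position"
Comparing from end:
  Pos -1: 'n' == 'n'
  Pos -2: 'i' != 'o' (stop)
LCS = "n" (length 1)


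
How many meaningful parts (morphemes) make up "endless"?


Word: "endless"
Morphemes: end / -less
Each morpheme carries meaning
= 2 morphemes


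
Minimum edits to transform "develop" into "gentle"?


Word 1: "develop" (length 7)
Word 2: "gentle" (length 6)
One optimal edit sequence (insert/delete/substitute each cost 1):
  1. substitute 'd' -> 'g'  (+1)
  2. keep 'e'
  3. substitute 'v' -> 'n'  (+1)
  4. substitute 'e' -> 't'  (+1)
  5. keep 'l'
  6. delete 'o'  (+1)
  7. substitute 'p' -> 'e'  (+1)
Total edit operations: 5
Edit distance = 5


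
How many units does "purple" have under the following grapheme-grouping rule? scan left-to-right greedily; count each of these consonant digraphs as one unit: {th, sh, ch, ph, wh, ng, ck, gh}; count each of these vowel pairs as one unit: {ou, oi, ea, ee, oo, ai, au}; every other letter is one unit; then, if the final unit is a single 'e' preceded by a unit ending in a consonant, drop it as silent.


Word: "purple" (6 letters)
Left-to-right scan:
  (1) 'p' (letter)
  (2) 'u' (letter)
  (3) 'r' (letter)
  (4) 'p' (letter)
  (5) 'l' (letter)
  (6) 'e' (letter)
Units from scan: 6
Final unit is 'e' after a consonant -> drop as silent (-1)
Sound units = 5 units


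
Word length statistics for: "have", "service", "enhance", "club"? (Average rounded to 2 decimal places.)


Lengths: "have"=4, "service"=7, "enhance"=7, "club"=4
Sum = 22, Count = 4
Average = 22/4 = 5.50
= avg=5.50, min=4, max=7


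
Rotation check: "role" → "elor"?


Word: "role", Candidate: "elor"
Method: check if candidate is substring of word+word
"rolerole" contains "elor"? No
Is rotation = No


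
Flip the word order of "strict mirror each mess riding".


Original: "strict mirror each mess riding"
Words (1..n): strict | mirror | each | mess | riding
Reversed (n..1): riding | mess | each | mirror | strict
Result = "riding mess each mirror strict"


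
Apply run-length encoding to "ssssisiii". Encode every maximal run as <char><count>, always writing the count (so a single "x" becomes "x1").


String: "ssssisiii"
Scanning for consecutive runs:
  's' x 4
  'i' x 1
  's' x 1
  'i' x 3
RLE = "s4i1s1i3"


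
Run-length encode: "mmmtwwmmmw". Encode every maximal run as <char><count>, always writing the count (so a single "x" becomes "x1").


String: "mmmtwwmmmw"
Scanning for consecutive runs:
  'm' x 3
  't' x 1
  'w' x 2
  'm' x 3
  'w' x 1
RLE = "m3t1w2m3w1"


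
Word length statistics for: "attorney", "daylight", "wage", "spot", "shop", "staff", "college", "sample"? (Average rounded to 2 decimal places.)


Lengths: "attorney"=8, "daylight"=8, "wage"=4, "spot"=4, "shop"=4, "staff"=5, "college"=7, "sample"=6
Sum = 46, Count = 8
Average = 46/8 = 5.75
= avg=5.75, min=4, max=8


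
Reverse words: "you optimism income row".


Original: "you optimism income row"
Words (1..n): you | optimism | income | row
Reversed (n..1): row | income | optimism | you
Result = "row income optimism you"


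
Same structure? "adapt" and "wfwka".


Pattern of "adapt": [0, 1, 0, 2, 3]
Pattern of "wfwka": [0, 1, 0, 2, 3]
Patterns match
Same pattern = Yes


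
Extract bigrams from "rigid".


Word: "rigid" (length 5)
Number of bigrams = 5 - 2 + 1 = 4
  Position 0: "ri"
  Position 1: "ig"
  Position 2: "gi"
  Position 3: "id"
Bigrams = "ri", "ig", "gi", "id"


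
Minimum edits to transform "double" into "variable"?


Word 1: "double" (length 6)
Word 2: "variable" (length 8)
One optimal edit sequence (insert/delete/substitute each cost 1):
  1. insert 'v'  (+1)
  2. insert 'a'  (+1)
  3. substitute 'd' -> 'r'  (+1)
  4. substitute 'o' -> 'i'  (+1)
  5. substitute 'u' -> 'a'  (+1)
  6. keep 'b'
  7. keep 'l'
  8. keep 'e'
Total edit operations: 5
Edit distance = 5


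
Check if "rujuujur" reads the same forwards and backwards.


Word: "rujuujur"
Reversed: "rujuujur"
Forward == Backward? rujuujur == rujuujur
Palindrome = Yes


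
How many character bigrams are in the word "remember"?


Word: "remember" (length 8)
Number of 2-grams = length - 2 + 1 = 8 - 2 + 1
= 7


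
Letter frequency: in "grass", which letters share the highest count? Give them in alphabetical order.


Word: "grass"
Letter counts:
  'a': 1
  'g': 1
  'r': 1
  's': 2
Maximum count = 2
Most frequent = 's' (2 times each)


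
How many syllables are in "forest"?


Word: "forest"
Syllable breakdown: for · est
Counting: 2 parts
= 2 syllables


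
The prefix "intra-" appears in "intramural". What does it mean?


Prefix: intra-
Example: intramural = intra- + mural
Meaning = within


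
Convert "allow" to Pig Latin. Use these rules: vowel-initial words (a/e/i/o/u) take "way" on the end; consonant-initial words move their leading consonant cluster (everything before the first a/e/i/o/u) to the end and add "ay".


Word: "allow"
Starts with vowel → add 'way'
Pig Latin = "allowway"


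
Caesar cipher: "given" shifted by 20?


Word: "given"
Shift: 20
Each letter → (letter + shift) mod 26:
  'g' (6) + 20 = 0 → 'a'
  'i' (8) + 20 = 2 → 'c'
  'v' (21) + 20 = 15 → 'p'
  'e' (4) + 20 = 24 → 'y'
  'n' (13) + 20 = 7 → 'h'
Result = "acpyh"


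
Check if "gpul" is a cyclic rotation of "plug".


Word: "plug", Candidate: "gpul"
Method: check if candidate is substring of word+word
"plugplug" contains "gpul"? No
Is rotation = No


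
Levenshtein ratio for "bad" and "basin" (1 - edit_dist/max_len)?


Word 1: "bad" (length 3)
Word 2: "basin" (length 5)
One optimal edit sequence:
  1. keep 'b'
  2. keep 'a'
  3. insert 's'  (+1)
  4. insert 'i'  (+1)
  5. substitute 'd' -> 'n'  (+1)
Edit distance = 3
Max length = max(3, 5) = 5
Similarity = 1 - 3/5
= 0.4000


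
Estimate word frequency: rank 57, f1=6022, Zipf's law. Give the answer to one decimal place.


Zipf's law: f(r) = f(1) / r
f(1) = 6022
f(57) = 6022 / 57
= 105.6 occurrences


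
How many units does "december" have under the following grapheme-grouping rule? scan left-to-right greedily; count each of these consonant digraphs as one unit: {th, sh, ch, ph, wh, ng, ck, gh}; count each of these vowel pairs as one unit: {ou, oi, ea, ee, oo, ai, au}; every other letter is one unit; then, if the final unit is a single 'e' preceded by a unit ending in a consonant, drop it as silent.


Word: "december" (8 letters)
Left-to-right scan:
  1. 'd' (letter)
  2. 'e' (letter)
  3. 'c' (letter)
  4. 'e' (letter)
  5. 'm' (letter)
  6. 'b' (letter)
  7. 'e' (letter)
  8. 'r' (letter)
Units from scan: 8
Sound units = 8 units
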